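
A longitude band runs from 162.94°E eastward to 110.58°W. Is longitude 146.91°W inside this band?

Band width going east from +162.94° to -110.58°: ((-110.58 − 162.94) mod 360) = 86.48°.
Offset of -146.91° east of the west edge: ((-146.91 − 162.94) mod 360) = 50.15°.
50.15° ≤ 86.48° ⇒ inside.

Yes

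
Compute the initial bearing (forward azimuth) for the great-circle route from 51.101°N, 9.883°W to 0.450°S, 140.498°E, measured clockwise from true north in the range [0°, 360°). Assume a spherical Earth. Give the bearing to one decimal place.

Δλ = 140.498 − -9.883 = 150.381°.
θ = atan2( sin Δλ · cos φ₂ , cos φ₁ · sin φ₂ − sin φ₁ · cos φ₂ · cos Δλ )
  = atan2(0.49421, 0.67161) = 36.348° → normalised to [0°, 360°): 36.348°.

36.3°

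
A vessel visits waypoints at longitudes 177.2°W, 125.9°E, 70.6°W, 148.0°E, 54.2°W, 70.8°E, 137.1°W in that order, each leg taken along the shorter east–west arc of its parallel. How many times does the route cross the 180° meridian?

5

Leg 1: -177.2° → +125.9°, shortest Δλ = -56.9° (west) — crosses 180°.
Leg 2: +125.9° → -70.6°, shortest Δλ = 163.5° (east) — crosses 180°.
Leg 3: -70.6° → +148.0°, shortest Δλ = -141.4° (west) — crosses 180°.
Leg 4: +148.0° → -54.2°, shortest Δλ = 157.8° (east) — crosses 180°.
Leg 5: -54.2° → +70.8°, shortest Δλ = 125.0° (east) — does not cross 180°.
Leg 6: +70.8° → -137.1°, shortest Δλ = 152.1° (east) — crosses 180°.
Total crossings: 5.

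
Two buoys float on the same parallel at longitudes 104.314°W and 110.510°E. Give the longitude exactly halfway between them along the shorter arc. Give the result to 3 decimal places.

176.902°W

Signed shortest Δλ from -104.314° to +110.510° is -145.176°.
Midpoint longitude = -104.314° + (-145.176°)/2 = -104.314° − 72.588° = -176.902°.
(The naïve average (-104.314 + +110.510)/2 = 3.098° is on the wrong side of the globe.)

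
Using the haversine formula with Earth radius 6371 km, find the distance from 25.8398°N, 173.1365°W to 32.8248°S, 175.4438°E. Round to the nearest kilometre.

6634 km

Δλ = 175.4438 − -173.1365 = 348.5803°; wrapped into (−180°, 180°]: -11.4197°.
Δφ = -32.8248 − 25.8398 = -58.6646°.
a = sin²(Δφ/2) + cos φ₁ · cos φ₂ · sin²(Δλ/2) = 0.247463.
c = 2·atan2(√a, √(1−a)) = 1.04133 rad → d = 6371·c ≈ 6634.30 km.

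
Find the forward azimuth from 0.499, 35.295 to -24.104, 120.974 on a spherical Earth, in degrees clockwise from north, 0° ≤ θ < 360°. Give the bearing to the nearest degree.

Δλ = 120.974 − 35.295 = 85.679°.
θ = atan2( sin Δλ · cos φ₂ , cos φ₁ · sin φ₂ − sin φ₁ · cos φ₂ · cos Δλ )
  = atan2(0.91021, -0.40898) = 114.195° → normalised to [0°, 360°): 114.195°.

114°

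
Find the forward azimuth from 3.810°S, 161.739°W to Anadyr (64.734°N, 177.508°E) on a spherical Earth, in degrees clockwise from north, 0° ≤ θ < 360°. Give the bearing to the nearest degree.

Δλ = 177.508 − -161.739 = 339.247°; wrapped into (−180°, 180°]: -20.753°.
θ = atan2( sin Δλ · cos φ₂ , cos φ₁ · sin φ₂ − sin φ₁ · cos φ₂ · cos Δλ )
  = atan2(-0.15124, 0.92886) = -9.248° → normalised to [0°, 360°): 350.752°.

351°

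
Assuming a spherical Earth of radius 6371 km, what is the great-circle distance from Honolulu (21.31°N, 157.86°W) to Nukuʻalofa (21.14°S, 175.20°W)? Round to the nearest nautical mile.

Δλ = -175.20 − -157.86 = -17.34°.
Δφ = -21.14 − 21.31 = -42.45°.
a = sin²(Δφ/2) + cos φ₁ · cos φ₂ · sin²(Δλ/2) = 0.150812.
c = 2·atan2(√a, √(1−a)) = 0.79767 rad → d = 6371·c ≈ 5081.96 km ≈ 2744.04 nmi.

2744 nmi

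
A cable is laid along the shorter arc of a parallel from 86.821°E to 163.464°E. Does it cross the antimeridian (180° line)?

No

Signed shortest Δλ = ((163.464 − 86.821 + 180) mod 360) − 180 = 76.643°.
Going east by 76.643° from +86.821° reaches +163.464° without touching 180°.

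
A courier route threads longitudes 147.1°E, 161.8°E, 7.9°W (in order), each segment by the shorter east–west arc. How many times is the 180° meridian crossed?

0

Leg 1: +147.1° → +161.8°, shortest Δλ = 14.7° (east) — does not cross 180°.
Leg 2: +161.8° → -7.9°, shortest Δλ = -169.7° (west) — does not cross 180°.
Total crossings: 0.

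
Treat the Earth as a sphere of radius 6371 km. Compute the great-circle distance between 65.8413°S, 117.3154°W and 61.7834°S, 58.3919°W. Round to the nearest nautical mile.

Δλ = -58.3919 − -117.3154 = 58.9235°.
Δφ = -61.7834 − -65.8413 = 4.0579°.
a = sin²(Δφ/2) + cos φ₁ · cos φ₂ · sin²(Δλ/2) = 0.048064.
c = 2·atan2(√a, √(1−a)) = 0.44206 rad → d = 6371·c ≈ 2816.36 km ≈ 1520.71 nmi.

1521 nmi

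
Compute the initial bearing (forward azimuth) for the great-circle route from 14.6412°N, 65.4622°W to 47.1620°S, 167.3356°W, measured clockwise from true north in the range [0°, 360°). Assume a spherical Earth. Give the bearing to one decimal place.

Δλ = -167.3356 − -65.4622 = -101.8734°.
θ = atan2( sin Δλ · cos φ₂ , cos φ₁ · sin φ₂ − sin φ₁ · cos φ₂ · cos Δλ )
  = atan2(-0.66538, -0.67411) = -135.373° → normalised to [0°, 360°): 224.627°.

224.6°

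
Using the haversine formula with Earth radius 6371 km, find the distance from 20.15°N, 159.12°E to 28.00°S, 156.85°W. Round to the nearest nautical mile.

3858 nmi

Δλ = -156.85 − 159.12 = -315.97°; wrapped into (−180°, 180°]: 44.03°.
Δφ = -28.00 − 20.15 = -48.15°.
a = sin²(Δφ/2) + cos φ₁ · cos φ₂ · sin²(Δλ/2) = 0.282880.
c = 2·atan2(√a, √(1−a)) = 1.12160 rad → d = 6371·c ≈ 7145.72 km ≈ 3858.38 nmi.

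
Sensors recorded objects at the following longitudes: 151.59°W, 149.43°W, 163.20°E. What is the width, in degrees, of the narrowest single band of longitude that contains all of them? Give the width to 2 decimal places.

Sort the longitudes: -151.59°, -149.43°, +163.20°.
Eastward gaps between consecutive values (wrapping around): 2.16°, 312.63°, 45.21°.
Largest gap = 312.63° ⇒ minimal covering band is its complement: 360° − 312.63° = 47.37°.
Band runs from +163.20° eastward to -149.43°, crossing the antimeridian.

47.37°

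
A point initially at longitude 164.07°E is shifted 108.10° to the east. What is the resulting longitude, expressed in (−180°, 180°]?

Start at +164.07°; shift +108.10° → +272.17°.
+272.17° lies outside (−180°, 180°]; subtract 360° → -87.83°.

87.83°W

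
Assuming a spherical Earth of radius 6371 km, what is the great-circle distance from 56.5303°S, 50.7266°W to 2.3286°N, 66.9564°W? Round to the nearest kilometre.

Δλ = -66.9564 − -50.7266 = -16.2298°.
Δφ = 2.3286 − -56.5303 = 58.8589°.
a = sin²(Δφ/2) + cos φ₁ · cos φ₂ · sin²(Δλ/2) = 0.252406.
c = 2·atan2(√a, √(1−a)) = 1.05275 rad → d = 6371·c ≈ 6707.04 km.

6707 km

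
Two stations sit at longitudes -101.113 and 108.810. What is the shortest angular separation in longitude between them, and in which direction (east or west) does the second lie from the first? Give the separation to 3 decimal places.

150.077° west

Raw difference: 108.810 − -101.113 = 209.923°.
Normalise into (−180°, 180°]: 209.923° − 360° = -150.077°.
Negative ⇒ the second point lies to the west; separation 150.077°.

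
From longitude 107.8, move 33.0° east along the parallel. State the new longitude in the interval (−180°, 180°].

Start at +107.8°; shift +33.0° → +140.8°.
+140.8° already lies in (−180°, 180°].

+140.8°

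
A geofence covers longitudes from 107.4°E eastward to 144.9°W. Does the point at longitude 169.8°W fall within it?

Yes

Band width going east from +107.4° to -144.9°: ((-144.9 − 107.4) mod 360) = 107.7°.
Offset of -169.8° east of the west edge: ((-169.8 − 107.4) mod 360) = 82.8°.
82.8° ≤ 107.7° ⇒ inside.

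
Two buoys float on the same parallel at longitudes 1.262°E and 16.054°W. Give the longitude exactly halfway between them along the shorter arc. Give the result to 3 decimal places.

7.396°W

Signed shortest Δλ from +1.262° to -16.054° is -17.316°.
Midpoint longitude = +1.262° + (-17.316°)/2 = +1.262° − 8.658° = -7.396°.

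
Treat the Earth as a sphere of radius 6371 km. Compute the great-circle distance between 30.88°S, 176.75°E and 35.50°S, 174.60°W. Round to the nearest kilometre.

954 km

Δλ = -174.60 − 176.75 = -351.35°; wrapped into (−180°, 180°]: 8.65°.
Δφ = -35.50 − -30.88 = -4.62°.
a = sin²(Δφ/2) + cos φ₁ · cos φ₂ · sin²(Δλ/2) = 0.005598.
c = 2·atan2(√a, √(1−a)) = 0.14978 rad → d = 6371·c ≈ 954.27 km.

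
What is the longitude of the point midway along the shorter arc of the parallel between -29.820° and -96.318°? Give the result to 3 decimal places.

-63.069°

Signed shortest Δλ from -29.820° to -96.318° is -66.498°.
Midpoint longitude = -29.820° + (-66.498°)/2 = -29.820° − 33.249° = -63.069°.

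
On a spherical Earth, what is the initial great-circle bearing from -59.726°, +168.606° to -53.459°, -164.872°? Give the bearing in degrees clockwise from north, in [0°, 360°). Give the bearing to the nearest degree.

78°

Δλ = -164.872 − 168.606 = -333.478°; wrapped into (−180°, 180°]: 26.522°.
θ = atan2( sin Δλ · cos φ₂ , cos φ₁ · sin φ₂ − sin φ₁ · cos φ₂ · cos Δλ )
  = atan2(0.26587, 0.05505) = 78.302° → normalised to [0°, 360°): 78.302°.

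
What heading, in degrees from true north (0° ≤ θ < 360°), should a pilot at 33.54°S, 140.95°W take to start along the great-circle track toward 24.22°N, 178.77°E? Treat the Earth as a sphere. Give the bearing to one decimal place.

320.9°

Δλ = 178.77 − -140.95 = 319.72°; wrapped into (−180°, 180°]: -40.28°.
θ = atan2( sin Δλ · cos φ₂ , cos φ₁ · sin φ₂ − sin φ₁ · cos φ₂ · cos Δλ )
  = atan2(-0.58961, 0.72635) = -39.068° → normalised to [0°, 360°): 320.932°.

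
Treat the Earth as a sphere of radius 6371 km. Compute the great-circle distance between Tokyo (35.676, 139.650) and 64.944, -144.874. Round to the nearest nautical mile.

Δλ = -144.874 − 139.650 = -284.524°; wrapped into (−180°, 180°]: 75.476°.
Δφ = 64.944 − 35.676 = 29.268°.
a = sin²(Δφ/2) + cos φ₁ · cos φ₂ · sin²(Δλ/2) = 0.192703.
c = 2·atan2(√a, √(1−a)) = 0.90892 rad → d = 6371·c ≈ 5790.76 km ≈ 3126.76 nmi.

3127 nmi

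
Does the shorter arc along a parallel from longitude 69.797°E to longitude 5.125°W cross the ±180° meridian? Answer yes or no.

No

Signed shortest Δλ = ((-5.125 − 69.797 + 180) mod 360) − 180 = -74.922°.
Going west by 74.922° from +69.797° reaches -5.125° without touching 180°.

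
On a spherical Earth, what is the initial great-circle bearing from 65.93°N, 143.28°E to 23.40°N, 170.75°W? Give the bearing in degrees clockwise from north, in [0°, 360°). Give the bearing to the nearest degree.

123°

Δλ = -170.75 − 143.28 = -314.03°; wrapped into (−180°, 180°]: 45.97°.
θ = atan2( sin Δλ · cos φ₂ , cos φ₁ · sin φ₂ − sin φ₁ · cos φ₂ · cos Δλ )
  = atan2(0.65984, -0.42043) = 122.504° → normalised to [0°, 360°): 122.504°.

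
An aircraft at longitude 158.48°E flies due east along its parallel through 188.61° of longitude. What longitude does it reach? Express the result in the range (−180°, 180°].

12.91°W

Start at +158.48°; shift +188.61° → +347.09°.
+347.09° lies outside (−180°, 180°]; subtract 360° → -12.91°.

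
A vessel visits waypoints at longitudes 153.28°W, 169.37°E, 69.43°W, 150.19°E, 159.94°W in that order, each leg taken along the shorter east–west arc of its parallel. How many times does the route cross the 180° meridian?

4

Leg 1: -153.28° → +169.37°, shortest Δλ = -37.35° (west) — crosses 180°.
Leg 2: +169.37° → -69.43°, shortest Δλ = 121.2° (east) — crosses 180°.
Leg 3: -69.43° → +150.19°, shortest Δλ = -140.38° (west) — crosses 180°.
Leg 4: +150.19° → -159.94°, shortest Δλ = 49.87° (east) — crosses 180°.
Total crossings: 4.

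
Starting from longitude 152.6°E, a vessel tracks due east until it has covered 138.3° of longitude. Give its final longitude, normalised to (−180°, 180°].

Start at +152.6°; shift +138.3° → +290.9°.
+290.9° lies outside (−180°, 180°]; subtract 360° → -69.1°.

69.1°W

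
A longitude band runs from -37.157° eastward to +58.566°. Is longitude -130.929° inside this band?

Band width going east from -37.157° to +58.566°: ((58.566 − -37.157) mod 360) = 95.723°.
Offset of -130.929° east of the west edge: ((-130.929 − -37.157) mod 360) = 266.228°.
266.228° > 95.723° ⇒ outside.

No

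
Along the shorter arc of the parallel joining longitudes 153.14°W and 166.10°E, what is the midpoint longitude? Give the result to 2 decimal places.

Signed shortest Δλ from -153.14° to +166.10° is -40.76°.
Midpoint longitude = -153.14° + (-40.76°)/2 = -153.14° − 20.38° = -173.52°.
(The naïve average (-153.14 + +166.10)/2 = 6.48° is on the wrong side of the globe.)

173.52°W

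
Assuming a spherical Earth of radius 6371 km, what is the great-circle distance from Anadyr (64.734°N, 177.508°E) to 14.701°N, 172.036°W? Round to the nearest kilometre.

Δλ = -172.036 − 177.508 = -349.544°; wrapped into (−180°, 180°]: 10.456°.
Δφ = 14.701 − 64.734 = -50.033°.
a = sin²(Δφ/2) + cos φ₁ · cos φ₂ · sin²(Δλ/2) = 0.182255.
c = 2·atan2(√a, √(1−a)) = 0.88215 rad → d = 6371·c ≈ 5620.19 km.

5620 km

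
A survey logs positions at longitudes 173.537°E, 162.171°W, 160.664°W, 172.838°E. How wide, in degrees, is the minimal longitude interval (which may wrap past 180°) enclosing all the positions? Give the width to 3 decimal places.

26.498°

Sort the longitudes: -162.171°, -160.664°, +172.838°, +173.537°.
Eastward gaps between consecutive values (wrapping around): 1.507°, 333.502°, 0.699°, 24.292°.
Largest gap = 333.502° ⇒ minimal covering band is its complement: 360° − 333.502° = 26.498°.
Band runs from +172.838° eastward to -160.664°, crossing the antimeridian.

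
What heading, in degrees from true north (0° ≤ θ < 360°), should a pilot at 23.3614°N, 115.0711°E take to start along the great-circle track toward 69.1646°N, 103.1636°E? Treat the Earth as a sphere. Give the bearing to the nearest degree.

354°

Δλ = 103.1636 − 115.0711 = -11.9075°.
θ = atan2( sin Δλ · cos φ₂ , cos φ₁ · sin φ₂ − sin φ₁ · cos φ₂ · cos Δλ )
  = atan2(-0.07339, 0.71998) = -5.820° → normalised to [0°, 360°): 354.180°.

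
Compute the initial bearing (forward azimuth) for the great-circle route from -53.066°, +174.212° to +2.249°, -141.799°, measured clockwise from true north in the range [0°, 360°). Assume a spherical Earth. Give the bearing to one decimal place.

Δλ = -141.799 − 174.212 = -316.011°; wrapped into (−180°, 180°]: 43.989°.
θ = atan2( sin Δλ · cos φ₂ , cos φ₁ · sin φ₂ − sin φ₁ · cos φ₂ · cos Δλ )
  = atan2(0.69399, 0.59823) = 49.238° → normalised to [0°, 360°): 49.238°.

49.2°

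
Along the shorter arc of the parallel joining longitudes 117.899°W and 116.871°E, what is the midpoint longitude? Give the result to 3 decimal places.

179.486°E

Signed shortest Δλ from -117.899° to +116.871° is -125.230°.
Midpoint longitude = -117.899° + (-125.230°)/2 = -117.899° − 62.615° = -180.514°.
Normalise into (−180°, 180°]: +179.486°.
(The naïve average (-117.899 + +116.871)/2 = -0.514° is on the wrong side of the globe.)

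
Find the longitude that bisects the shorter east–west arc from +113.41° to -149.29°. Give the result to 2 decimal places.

Signed shortest Δλ from +113.41° to -149.29° is +97.30°.
Midpoint longitude = +113.41° + (+97.30°)/2 = +113.41° + 48.65° = +162.06°.
(The naïve average (+113.41 + -149.29)/2 = -17.94° is on the wrong side of the globe.)

+162.06°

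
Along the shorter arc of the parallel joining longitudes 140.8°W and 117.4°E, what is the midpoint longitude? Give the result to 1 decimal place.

Signed shortest Δλ from -140.8° to +117.4° is -101.8°.
Midpoint longitude = -140.8° + (-101.8°)/2 = -140.8° − 50.9° = -191.7°.
Normalise into (−180°, 180°]: +168.3°.
(The naïve average (-140.8 + +117.4)/2 = -11.7° is on the wrong side of the globe.)

168.3°E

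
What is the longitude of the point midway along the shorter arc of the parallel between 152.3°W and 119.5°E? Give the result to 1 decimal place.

Signed shortest Δλ from -152.3° to +119.5° is -88.2°.
Midpoint longitude = -152.3° + (-88.2°)/2 = -152.3° − 44.1° = -196.4°.
Normalise into (−180°, 180°]: +163.6°.
(The naïve average (-152.3 + +119.5)/2 = -16.4° is on the wrong side of the globe.)

163.6°E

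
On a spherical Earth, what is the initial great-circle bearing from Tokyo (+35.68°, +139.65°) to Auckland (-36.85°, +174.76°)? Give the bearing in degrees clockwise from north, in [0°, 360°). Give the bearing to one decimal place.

152.1°

Δλ = 174.76 − 139.65 = 35.11°.
θ = atan2( sin Δλ · cos φ₂ , cos φ₁ · sin φ₂ − sin φ₁ · cos φ₂ · cos Δλ )
  = atan2(0.46024, -0.86895) = 152.092° → normalised to [0°, 360°): 152.092°.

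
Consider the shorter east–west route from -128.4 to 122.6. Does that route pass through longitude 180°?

Yes

Naïve |122.6 − -128.4| = 251.0° > 180°, so the shorter arc goes the other way round — across 180°.
Signed shortest Δλ = ((122.6 − -128.4 + 180) mod 360) − 180 = -109.0°.
Going west by 109.0° from -128.4° passes through 180° before reaching +122.6°.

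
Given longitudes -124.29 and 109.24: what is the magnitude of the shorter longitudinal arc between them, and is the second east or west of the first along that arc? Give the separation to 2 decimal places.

Raw difference: 109.24 − -124.29 = 233.53°.
Normalise into (−180°, 180°]: 233.53° − 360° = -126.47°.
Negative ⇒ the second point lies to the west; separation 126.47°.

126.47° west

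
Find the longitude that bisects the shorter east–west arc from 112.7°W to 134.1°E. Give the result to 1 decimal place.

Signed shortest Δλ from -112.7° to +134.1° is -113.2°.
Midpoint longitude = -112.7° + (-113.2°)/2 = -112.7° − 56.6° = -169.3°.
(The naïve average (-112.7 + +134.1)/2 = 10.7° is on the wrong side of the globe.)

169.3°W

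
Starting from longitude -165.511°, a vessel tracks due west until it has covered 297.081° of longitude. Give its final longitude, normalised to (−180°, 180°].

-102.592°

Start at -165.511°; shift −297.081° → -462.592°.
-462.592° lies outside (−180°, 180°]; add 360° → -102.592°.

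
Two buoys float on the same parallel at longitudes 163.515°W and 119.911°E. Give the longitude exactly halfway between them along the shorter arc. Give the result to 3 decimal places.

158.198°E

Signed shortest Δλ from -163.515° to +119.911° is -76.574°.
Midpoint longitude = -163.515° + (-76.574°)/2 = -163.515° − 38.287° = -201.802°.
Normalise into (−180°, 180°]: +158.198°.
(The naïve average (-163.515 + +119.911)/2 = -21.802° is on the wrong side of the globe.)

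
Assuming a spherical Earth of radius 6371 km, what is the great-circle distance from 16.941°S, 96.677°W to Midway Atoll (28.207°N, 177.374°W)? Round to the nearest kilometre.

10017 km

Δλ = -177.374 − -96.677 = -80.697°.
Δφ = 28.207 − -16.941 = 45.148°.
a = sin²(Δφ/2) + cos φ₁ · cos φ₂ · sin²(Δλ/2) = 0.500725.
c = 2·atan2(√a, √(1−a)) = 1.57225 rad → d = 6371·c ≈ 10016.78 km.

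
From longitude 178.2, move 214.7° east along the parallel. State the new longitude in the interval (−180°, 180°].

Start at +178.2°; shift +214.7° → +392.9°.
+392.9° lies outside (−180°, 180°]; subtract 360° → +32.9°.

+32.9°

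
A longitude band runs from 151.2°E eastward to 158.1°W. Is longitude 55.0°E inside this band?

No

Band width going east from +151.2° to -158.1°: ((-158.1 − 151.2) mod 360) = 50.7°.
Offset of +55.0° east of the west edge: ((55.0 − 151.2) mod 360) = 263.8°.
263.8° > 50.7° ⇒ outside.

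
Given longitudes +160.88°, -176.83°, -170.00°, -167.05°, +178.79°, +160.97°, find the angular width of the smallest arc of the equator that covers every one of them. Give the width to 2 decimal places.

Sort the longitudes: -176.83°, -170.00°, -167.05°, +160.88°, +160.97°, +178.79°.
Eastward gaps between consecutive values (wrapping around): 6.83°, 2.95°, 327.93°, 0.09°, 17.82°, 4.38°.
Largest gap = 327.93° ⇒ minimal covering band is its complement: 360° − 327.93° = 32.07°.
Band runs from +160.88° eastward to -167.05°, crossing the antimeridian.

32.07°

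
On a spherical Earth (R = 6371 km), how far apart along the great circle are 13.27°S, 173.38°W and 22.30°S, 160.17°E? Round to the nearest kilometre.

Δλ = 160.17 − -173.38 = 333.55°; wrapped into (−180°, 180°]: -26.45°.
Δφ = -22.30 − -13.27 = -9.03°.
a = sin²(Δφ/2) + cos φ₁ · cos φ₂ · sin²(Δλ/2) = 0.053328.
c = 2·atan2(√a, √(1−a)) = 0.46606 rad → d = 6371·c ≈ 2969.29 km.

2969 km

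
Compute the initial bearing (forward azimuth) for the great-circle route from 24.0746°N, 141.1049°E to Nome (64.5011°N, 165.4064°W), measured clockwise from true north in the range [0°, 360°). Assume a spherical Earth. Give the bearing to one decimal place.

Δλ = -165.4064 − 141.1049 = -306.5113°; wrapped into (−180°, 180°]: 53.4887°.
θ = atan2( sin Δλ · cos φ₂ , cos φ₁ · sin φ₂ − sin φ₁ · cos φ₂ · cos Δλ )
  = atan2(0.34600, 0.71960) = 25.680° → normalised to [0°, 360°): 25.680°.

25.7°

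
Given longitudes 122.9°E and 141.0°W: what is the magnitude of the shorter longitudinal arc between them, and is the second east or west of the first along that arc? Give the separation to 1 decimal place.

96.1° east

Raw difference: -141.0 − 122.9 = -263.9°.
Normalise into (−180°, 180°]: -263.9° + 360° = 96.1°.
Positive ⇒ the second point lies to the east; separation 96.1°.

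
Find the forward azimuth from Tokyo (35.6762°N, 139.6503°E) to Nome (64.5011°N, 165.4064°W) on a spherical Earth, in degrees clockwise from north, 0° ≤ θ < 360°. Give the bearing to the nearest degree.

31°

Δλ = -165.4064 − 139.6503 = -305.0567°; wrapped into (−180°, 180°]: 54.9433°.
θ = atan2( sin Δλ · cos φ₂ , cos φ₁ · sin φ₂ − sin φ₁ · cos φ₂ · cos Δλ )
  = atan2(0.35240, 0.58899) = 30.892° → normalised to [0°, 360°): 30.892°.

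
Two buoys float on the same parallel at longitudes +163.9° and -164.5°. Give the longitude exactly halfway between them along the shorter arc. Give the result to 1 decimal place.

Signed shortest Δλ from +163.9° to -164.5° is +31.6°.
Midpoint longitude = +163.9° + (+31.6°)/2 = +163.9° + 15.8° = +179.7°.
(The naïve average (+163.9 + -164.5)/2 = -0.3° is on the wrong side of the globe.)

+179.7°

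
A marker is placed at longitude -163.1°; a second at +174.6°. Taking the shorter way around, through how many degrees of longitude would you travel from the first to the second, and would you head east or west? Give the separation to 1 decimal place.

22.3° west

Raw difference: 174.6 − -163.1 = 337.7°.
Normalise into (−180°, 180°]: 337.7° − 360° = -22.3°.
Negative ⇒ the second point lies to the west; separation 22.3°.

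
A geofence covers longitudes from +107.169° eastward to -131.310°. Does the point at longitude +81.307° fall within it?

No

Band width going east from +107.169° to -131.310°: ((-131.310 − 107.169) mod 360) = 121.521°.
Offset of +81.307° east of the west edge: ((81.307 − 107.169) mod 360) = 334.138°.
334.138° > 121.521° ⇒ outside.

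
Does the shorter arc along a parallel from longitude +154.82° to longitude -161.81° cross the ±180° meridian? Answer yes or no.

Naïve |-161.81 − 154.82| = 316.63° > 180°, so the shorter arc goes the other way round — across 180°.
Signed shortest Δλ = ((-161.81 − 154.82 + 180) mod 360) − 180 = 43.37°.
Going east by 43.37° from +154.82° passes through 180° before reaching -161.81°.

Yes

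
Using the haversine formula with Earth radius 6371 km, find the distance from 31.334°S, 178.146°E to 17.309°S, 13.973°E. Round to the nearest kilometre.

Δλ = 13.973 − 178.146 = -164.173°.
Δφ = -17.309 − -31.334 = 14.025°.
a = sin²(Δφ/2) + cos φ₁ · cos φ₂ · sin²(Δλ/2) = 0.814917.
c = 2·atan2(√a, √(1−a)) = 2.25214 rad → d = 6371·c ≈ 14348.36 km.

14348 km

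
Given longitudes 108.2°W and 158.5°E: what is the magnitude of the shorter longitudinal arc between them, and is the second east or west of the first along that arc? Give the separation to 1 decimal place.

Raw difference: 158.5 − -108.2 = 266.7°.
Normalise into (−180°, 180°]: 266.7° − 360° = -93.3°.
Negative ⇒ the second point lies to the west; separation 93.3°.

93.3° west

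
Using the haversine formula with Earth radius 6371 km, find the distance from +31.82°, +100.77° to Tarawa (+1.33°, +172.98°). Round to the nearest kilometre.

Δλ = 172.98 − 100.77 = 72.21°.
Δφ = 1.33 − 31.82 = -30.49°.
a = sin²(Δφ/2) + cos φ₁ · cos φ₂ · sin²(Δλ/2) = 0.364111.
c = 2·atan2(√a, √(1−a)) = 1.29556 rad → d = 6371·c ≈ 8253.98 km.

8254 km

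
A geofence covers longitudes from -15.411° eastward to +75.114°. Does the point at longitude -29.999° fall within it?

Band width going east from -15.411° to +75.114°: ((75.114 − -15.411) mod 360) = 90.525°.
Offset of -29.999° east of the west edge: ((-29.999 − -15.411) mod 360) = 345.412°.
345.412° > 90.525° ⇒ outside.

No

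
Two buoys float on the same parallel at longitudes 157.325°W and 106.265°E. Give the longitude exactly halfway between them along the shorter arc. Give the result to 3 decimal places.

Signed shortest Δλ from -157.325° to +106.265° is -96.410°.
Midpoint longitude = -157.325° + (-96.410°)/2 = -157.325° − 48.205° = -205.530°.
Normalise into (−180°, 180°]: +154.470°.
(The naïve average (-157.325 + +106.265)/2 = -25.53° is on the wrong side of the globe.)

154.470°E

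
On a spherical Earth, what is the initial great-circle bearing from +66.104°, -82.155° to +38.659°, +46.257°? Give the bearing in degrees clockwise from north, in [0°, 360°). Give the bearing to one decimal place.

Δλ = 46.257 − -82.155 = 128.412°.
θ = atan2( sin Δλ · cos φ₂ , cos φ₁ · sin φ₂ − sin φ₁ · cos φ₂ · cos Δλ )
  = atan2(0.61187, 0.69663) = 41.294° → normalised to [0°, 360°): 41.294°.

41.3°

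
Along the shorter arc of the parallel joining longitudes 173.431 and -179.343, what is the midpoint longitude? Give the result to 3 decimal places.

Signed shortest Δλ from +173.431° to -179.343° is +7.226°.
Midpoint longitude = +173.431° + (+7.226°)/2 = +173.431° + 3.613° = +177.044°.
(The naïve average (+173.431 + -179.343)/2 = -2.956° is on the wrong side of the globe.)

+177.044°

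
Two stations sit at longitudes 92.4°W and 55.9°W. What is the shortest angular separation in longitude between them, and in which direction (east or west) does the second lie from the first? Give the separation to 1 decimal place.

36.5° east

Raw difference: -55.9 − -92.4 = 36.5°.
Normalise into (−180°, 180°]: 36.5° stays 36.5°.
Positive ⇒ the second point lies to the east; separation 36.5°.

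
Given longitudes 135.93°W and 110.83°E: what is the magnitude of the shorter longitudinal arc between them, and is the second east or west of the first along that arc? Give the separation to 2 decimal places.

113.24° west

Raw difference: 110.83 − -135.93 = 246.76°.
Normalise into (−180°, 180°]: 246.76° − 360° = -113.24°.
Negative ⇒ the second point lies to the west; separation 113.24°.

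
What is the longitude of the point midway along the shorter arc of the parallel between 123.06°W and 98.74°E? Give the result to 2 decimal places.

167.84°E

Signed shortest Δλ from -123.06° to +98.74° is -138.20°.
Midpoint longitude = -123.06° + (-138.20°)/2 = -123.06° − 69.10° = -192.16°.
Normalise into (−180°, 180°]: +167.84°.
(The naïve average (-123.06 + +98.74)/2 = -12.16° is on the wrong side of the globe.)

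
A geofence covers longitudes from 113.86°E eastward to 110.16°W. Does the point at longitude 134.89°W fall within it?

Band width going east from +113.86° to -110.16°: ((-110.16 − 113.86) mod 360) = 135.98°.
Offset of -134.89° east of the west edge: ((-134.89 − 113.86) mod 360) = 111.25°.
111.25° ≤ 135.98° ⇒ inside.

Yes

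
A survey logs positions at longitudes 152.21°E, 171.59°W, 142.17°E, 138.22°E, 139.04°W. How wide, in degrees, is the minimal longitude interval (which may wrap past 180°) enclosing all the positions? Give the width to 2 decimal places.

Sort the longitudes: -171.59°, -139.04°, +138.22°, +142.17°, +152.21°.
Eastward gaps between consecutive values (wrapping around): 32.55°, 277.26°, 3.95°, 10.04°, 36.20°.
Largest gap = 277.26° ⇒ minimal covering band is its complement: 360° − 277.26° = 82.74°.
Band runs from +138.22° eastward to -139.04°, crossing the antimeridian.

82.74°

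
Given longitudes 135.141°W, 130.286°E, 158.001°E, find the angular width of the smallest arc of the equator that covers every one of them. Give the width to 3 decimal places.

94.573°

Sort the longitudes: -135.141°, +130.286°, +158.001°.
Eastward gaps between consecutive values (wrapping around): 265.427°, 27.715°, 66.858°.
Largest gap = 265.427° ⇒ minimal covering band is its complement: 360° − 265.427° = 94.573°.
Band runs from +130.286° eastward to -135.141°, crossing the antimeridian.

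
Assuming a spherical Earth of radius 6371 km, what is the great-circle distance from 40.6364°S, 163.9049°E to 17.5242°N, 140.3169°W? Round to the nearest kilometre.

8654 km

Δλ = -140.3169 − 163.9049 = -304.2218°; wrapped into (−180°, 180°]: 55.7782°.
Δφ = 17.5242 − -40.6364 = 58.1606°.
a = sin²(Δφ/2) + cos φ₁ · cos φ₂ · sin²(Δλ/2) = 0.394563.
c = 2·atan2(√a, √(1−a)) = 1.35833 rad → d = 6371·c ≈ 8653.90 km.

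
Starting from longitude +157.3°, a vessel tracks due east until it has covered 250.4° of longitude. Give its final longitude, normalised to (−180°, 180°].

Start at +157.3°; shift +250.4° → +407.7°.
+407.7° lies outside (−180°, 180°]; subtract 360° → +47.7°.

+47.7°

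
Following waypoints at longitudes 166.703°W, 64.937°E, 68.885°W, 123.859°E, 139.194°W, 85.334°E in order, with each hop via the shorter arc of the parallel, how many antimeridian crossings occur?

Leg 1: -166.703° → +64.937°, shortest Δλ = -128.36° (west) — crosses 180°.
Leg 2: +64.937° → -68.885°, shortest Δλ = -133.822° (west) — does not cross 180°.
Leg 3: -68.885° → +123.859°, shortest Δλ = -167.256° (west) — crosses 180°.
Leg 4: +123.859° → -139.194°, shortest Δλ = 96.947° (east) — crosses 180°.
Leg 5: -139.194° → +85.334°, shortest Δλ = -135.472° (west) — crosses 180°.
Total crossings: 4.

4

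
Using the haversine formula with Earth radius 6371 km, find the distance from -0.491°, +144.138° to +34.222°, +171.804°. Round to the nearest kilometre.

Δλ = 171.804 − 144.138 = 27.666°.
Δφ = 34.222 − -0.491 = 34.713°.
a = sin²(Δφ/2) + cos φ₁ · cos φ₂ · sin²(Δλ/2) = 0.136259.
c = 2·atan2(√a, √(1−a)) = 0.75615 rad → d = 6371·c ≈ 4817.44 km.

4817 km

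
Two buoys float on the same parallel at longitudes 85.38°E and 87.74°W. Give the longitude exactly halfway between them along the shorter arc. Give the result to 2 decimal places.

Signed shortest Δλ from +85.38° to -87.74° is -173.12°.
Midpoint longitude = +85.38° + (-173.12°)/2 = +85.38° − 86.56° = -1.18°.

1.18°W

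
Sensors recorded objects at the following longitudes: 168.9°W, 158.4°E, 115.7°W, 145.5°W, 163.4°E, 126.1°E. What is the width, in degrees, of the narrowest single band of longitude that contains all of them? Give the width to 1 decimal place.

Sort the longitudes: -168.9°, -145.5°, -115.7°, +126.1°, +158.4°, +163.4°.
Eastward gaps between consecutive values (wrapping around): 23.4°, 29.8°, 241.8°, 32.3°, 5.0°, 27.7°.
Largest gap = 241.8° ⇒ minimal covering band is its complement: 360° − 241.8° = 118.2°.
Band runs from +126.1° eastward to -115.7°, crossing the antimeridian.

118.2°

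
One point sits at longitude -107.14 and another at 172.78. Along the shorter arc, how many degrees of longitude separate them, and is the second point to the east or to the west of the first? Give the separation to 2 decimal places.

80.08° west

Raw difference: 172.78 − -107.14 = 279.92°.
Normalise into (−180°, 180°]: 279.92° − 360° = -80.08°.
Negative ⇒ the second point lies to the west; separation 80.08°.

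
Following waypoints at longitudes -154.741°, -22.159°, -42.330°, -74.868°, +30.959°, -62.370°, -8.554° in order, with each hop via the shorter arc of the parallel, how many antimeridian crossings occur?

0

Leg 1: -154.741° → -22.159°, shortest Δλ = 132.582° (east) — does not cross 180°.
Leg 2: -22.159° → -42.330°, shortest Δλ = -20.171° (west) — does not cross 180°.
Leg 3: -42.330° → -74.868°, shortest Δλ = -32.538° (west) — does not cross 180°.
Leg 4: -74.868° → +30.959°, shortest Δλ = 105.827° (east) — does not cross 180°.
Leg 5: +30.959° → -62.370°, shortest Δλ = -93.329° (west) — does not cross 180°.
Leg 6: -62.370° → -8.554°, shortest Δλ = 53.816° (east) — does not cross 180°.
Total crossings: 0.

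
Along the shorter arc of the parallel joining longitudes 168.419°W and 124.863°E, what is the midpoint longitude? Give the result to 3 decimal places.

158.222°E

Signed shortest Δλ from -168.419° to +124.863° is -66.718°.
Midpoint longitude = -168.419° + (-66.718°)/2 = -168.419° − 33.359° = -201.778°.
Normalise into (−180°, 180°]: +158.222°.
(The naïve average (-168.419 + +124.863)/2 = -21.778° is on the wrong side of the globe.)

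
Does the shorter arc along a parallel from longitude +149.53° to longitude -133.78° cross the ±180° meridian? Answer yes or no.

Naïve |-133.78 − 149.53| = 283.31° > 180°, so the shorter arc goes the other way round — across 180°.
Signed shortest Δλ = ((-133.78 − 149.53 + 180) mod 360) − 180 = 76.69°.
Going east by 76.69° from +149.53° passes through 180° before reaching -133.78°.

Yes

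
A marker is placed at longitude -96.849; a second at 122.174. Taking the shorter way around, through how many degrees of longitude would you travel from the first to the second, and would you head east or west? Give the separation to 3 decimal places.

Raw difference: 122.174 − -96.849 = 219.023°.
Normalise into (−180°, 180°]: 219.023° − 360° = -140.977°.
Negative ⇒ the second point lies to the west; separation 140.977°.

140.977° west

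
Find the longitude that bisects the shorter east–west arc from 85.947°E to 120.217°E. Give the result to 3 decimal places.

103.082°E

Signed shortest Δλ from +85.947° to +120.217° is +34.270°.
Midpoint longitude = +85.947° + (+34.270°)/2 = +85.947° + 17.135° = +103.082°.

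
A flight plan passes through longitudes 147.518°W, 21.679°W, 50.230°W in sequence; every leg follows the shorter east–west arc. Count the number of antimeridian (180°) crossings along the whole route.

0

Leg 1: -147.518° → -21.679°, shortest Δλ = 125.839° (east) — does not cross 180°.
Leg 2: -21.679° → -50.230°, shortest Δλ = -28.551° (west) — does not cross 180°.
Total crossings: 0.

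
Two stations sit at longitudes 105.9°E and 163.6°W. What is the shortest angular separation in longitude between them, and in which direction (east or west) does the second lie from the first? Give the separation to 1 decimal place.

90.5° east

Raw difference: -163.6 − 105.9 = -269.5°.
Normalise into (−180°, 180°]: -269.5° + 360° = 90.5°.
Positive ⇒ the second point lies to the east; separation 90.5°.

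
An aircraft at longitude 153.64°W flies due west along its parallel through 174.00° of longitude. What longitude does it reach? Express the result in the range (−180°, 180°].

32.36°E

Start at -153.64°; shift −174.00° → -327.64°.
-327.64° lies outside (−180°, 180°]; add 360° → +32.36°.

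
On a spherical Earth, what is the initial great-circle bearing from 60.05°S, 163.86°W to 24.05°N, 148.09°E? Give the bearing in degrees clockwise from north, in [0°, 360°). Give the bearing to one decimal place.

317.2°

Δλ = 148.09 − -163.86 = 311.95°; wrapped into (−180°, 180°]: -48.05°.
θ = atan2( sin Δλ · cos φ₂ , cos φ₁ · sin φ₂ − sin φ₁ · cos φ₂ · cos Δλ )
  = atan2(-0.67917, 0.73239) = -42.841° → normalised to [0°, 360°): 317.159°.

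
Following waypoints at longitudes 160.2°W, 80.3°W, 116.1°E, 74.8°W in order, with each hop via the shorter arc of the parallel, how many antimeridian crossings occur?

2

Leg 1: -160.2° → -80.3°, shortest Δλ = 79.9° (east) — does not cross 180°.
Leg 2: -80.3° → +116.1°, shortest Δλ = -163.6° (west) — crosses 180°.
Leg 3: +116.1° → -74.8°, shortest Δλ = 169.1° (east) — crosses 180°.
Total crossings: 2.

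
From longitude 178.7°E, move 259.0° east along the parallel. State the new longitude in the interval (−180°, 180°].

77.7°E

Start at +178.7°; shift +259.0° → +437.7°.
+437.7° lies outside (−180°, 180°]; subtract 360° → +77.7°.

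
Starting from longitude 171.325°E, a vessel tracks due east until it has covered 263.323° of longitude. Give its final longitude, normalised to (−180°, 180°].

74.648°E

Start at +171.325°; shift +263.323° → +434.648°.
+434.648° lies outside (−180°, 180°]; subtract 360° → +74.648°.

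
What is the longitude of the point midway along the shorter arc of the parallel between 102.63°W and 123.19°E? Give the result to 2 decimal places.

169.72°W

Signed shortest Δλ from -102.63° to +123.19° is -134.18°.
Midpoint longitude = -102.63° + (-134.18°)/2 = -102.63° − 67.09° = -169.72°.
(The naïve average (-102.63 + +123.19)/2 = 10.28° is on the wrong side of the globe.)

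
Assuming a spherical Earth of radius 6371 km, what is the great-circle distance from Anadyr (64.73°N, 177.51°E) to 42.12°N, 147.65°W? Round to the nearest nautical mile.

Δλ = -147.65 − 177.51 = -325.16°; wrapped into (−180°, 180°]: 34.84°.
Δφ = 42.12 − 64.73 = -22.61°.
a = sin²(Δφ/2) + cos φ₁ · cos φ₂ · sin²(Δλ/2) = 0.066807.
c = 2·atan2(√a, √(1−a)) = 0.52288 rad → d = 6371·c ≈ 3331.25 km ≈ 1798.73 nmi.

1799 nmi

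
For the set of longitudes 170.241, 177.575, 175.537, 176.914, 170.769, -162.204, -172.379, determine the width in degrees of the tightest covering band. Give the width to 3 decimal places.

Sort the longitudes: -172.379°, -162.204°, +170.241°, +170.769°, +175.537°, +176.914°, +177.575°.
Eastward gaps between consecutive values (wrapping around): 10.175°, 332.445°, 0.528°, 4.768°, 1.377°, 0.661°, 10.046°.
Largest gap = 332.445° ⇒ minimal covering band is its complement: 360° − 332.445° = 27.555°.
Band runs from +170.241° eastward to -162.204°, crossing the antimeridian.

27.555°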